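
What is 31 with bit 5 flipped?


31 ^ (1 << 5) = 31 ^ 32 = 63

63


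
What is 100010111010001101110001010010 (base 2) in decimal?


100010111010001101110001010010 in decimal = 585686098

585686098


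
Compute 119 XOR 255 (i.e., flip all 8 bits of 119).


119 ^ 255 = 136

136


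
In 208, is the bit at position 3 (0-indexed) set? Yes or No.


0b11010000, bit 3 = 0. No

No


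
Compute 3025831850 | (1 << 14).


3025831850 | (1 << 14) = 3025831850 | 16384 = 3025848234

3025848234


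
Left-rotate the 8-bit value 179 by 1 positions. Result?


Rotate 0b10110011 left by 1 (8-bit) = 0b1100111 = 103

103


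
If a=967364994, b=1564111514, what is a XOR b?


967364994 ^ 1564111514 = 1687331608

1687331608


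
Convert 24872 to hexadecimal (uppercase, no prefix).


24872 = 6128 hex

6128


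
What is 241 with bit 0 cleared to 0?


241 & ~(1 << 0) = 240

240


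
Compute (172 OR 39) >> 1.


Step 1: 172 | 39 = 175
Step 2: 175 >> 1 = 87

87


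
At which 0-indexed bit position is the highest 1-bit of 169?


0b10101001. Highest set bit at position 7

7


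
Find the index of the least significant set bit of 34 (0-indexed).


0b100010. Lowest set bit at position 1

1


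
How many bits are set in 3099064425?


0b10111000101101111111100001101001 has 19 set bits

19


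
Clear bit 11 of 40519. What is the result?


40519 & ~(1 << 11) = 38471

38471


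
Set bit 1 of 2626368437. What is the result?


2626368437 | (1 << 1) = 2626368437 | 2 = 2626368439

2626368439


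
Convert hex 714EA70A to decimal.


714EA70A hex = 1900979978 decimal

1900979978


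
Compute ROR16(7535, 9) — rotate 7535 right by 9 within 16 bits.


Rotate 0b1110101101111 right by 9 (16-bit) = 0b1011011110001110 = 46990

46990


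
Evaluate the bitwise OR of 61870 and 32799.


0b1111000110101110 | 0b1000000000011111 = 0b1111000110111111 = 61887

61887


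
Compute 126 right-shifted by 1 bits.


0b1111110 >> 1 = 0b111111 = 63

63


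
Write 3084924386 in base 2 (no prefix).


3084924386 = 10110111111000000011010111100010 in binary

10110111111000000011010111100010


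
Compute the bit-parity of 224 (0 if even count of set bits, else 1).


0b11100000 has 3 ones => parity 1

1


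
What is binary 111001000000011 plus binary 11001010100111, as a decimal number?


111001000000011 + 11001010100111 = 1010010010101010 = 42154

42154


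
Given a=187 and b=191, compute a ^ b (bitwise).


187 ^ 191 = 4

4


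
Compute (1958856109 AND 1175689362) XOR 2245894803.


Step 1: 1958856109 & 1175689362 = 1140949120
Step 2: 1140949120 ^ 2245894803 = 3252429331

3252429331


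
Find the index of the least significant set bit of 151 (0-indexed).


0b10010111. Lowest set bit at position 0

0


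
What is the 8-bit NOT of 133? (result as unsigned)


~0b10000101 = 0b1111010 = 122 (8-bit unsigned)

122


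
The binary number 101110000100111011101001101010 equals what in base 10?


101110000100111011101001101010 in decimal = 773044842

773044842


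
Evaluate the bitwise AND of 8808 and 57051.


0b10001001101000 & 0b1101111011011011 = 0b1001001000 = 584

584


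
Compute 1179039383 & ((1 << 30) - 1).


1179039383 & 1073741823 = 105297559

105297559


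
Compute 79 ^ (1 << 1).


79 ^ (1 << 1) = 79 ^ 2 = 77

77


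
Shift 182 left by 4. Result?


0b10110110 << 4 = 0b101101100000 = 2912

2912


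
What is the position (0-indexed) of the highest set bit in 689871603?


0b101001000111101001101011110011. Highest set bit at position 29

29


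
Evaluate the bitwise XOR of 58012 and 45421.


0b1110001010011100 ^ 0b1011000101101101 = 0b101001111110001 = 21489

21489


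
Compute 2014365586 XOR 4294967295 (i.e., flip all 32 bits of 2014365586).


2014365586 ^ 4294967295 = 2280601709

2280601709


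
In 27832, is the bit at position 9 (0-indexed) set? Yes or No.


0b110110010111000, bit 9 = 0. No

No


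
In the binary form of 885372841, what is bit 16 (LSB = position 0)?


0b110100110001011011011110101001, position 16 = 1

1


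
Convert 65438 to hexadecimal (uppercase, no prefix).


65438 = FF9E hex

FF9E


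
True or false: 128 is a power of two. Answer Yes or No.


0b10000000. Only one bit set => Yes

Yes


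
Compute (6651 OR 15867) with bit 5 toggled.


Step 1: 6651 | 15867 = 15867
Step 2: 15867 ^ (1 << 5) = 15867 ^ 32 = 15835

15835


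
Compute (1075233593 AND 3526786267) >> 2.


Step 1: 1075233593 & 3526786267 = 1075200025
Step 2: 1075200025 >> 2 = 268800006

268800006


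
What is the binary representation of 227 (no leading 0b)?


227 = 11100011 in binary

11100011


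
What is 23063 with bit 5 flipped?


23063 ^ (1 << 5) = 23063 ^ 32 = 23095

23095


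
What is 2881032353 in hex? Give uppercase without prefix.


2881032353 = ABB910A1 hex

ABB910A1


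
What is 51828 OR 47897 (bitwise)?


0b1100101001110100 | 0b1011101100011001 = 0b1111101101111101 = 64381

64381


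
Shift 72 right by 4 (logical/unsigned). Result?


0b1001000 >> 4 = 0b100 = 4

4


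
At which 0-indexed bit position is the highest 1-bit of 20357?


0b100111110000101. Highest set bit at position 14

14


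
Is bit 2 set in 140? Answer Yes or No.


0b10001100, bit 2 = 1. Yes

Yes


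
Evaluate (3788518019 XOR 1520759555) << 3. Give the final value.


Step 1: 3788518019 ^ 1520759555 = 3144991104
Step 2: 3144991104 << 3 = 25159928832

25159928832


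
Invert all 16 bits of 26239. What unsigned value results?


26239 ^ 65535 = 39296

39296


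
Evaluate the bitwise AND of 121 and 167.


0b1111001 & 0b10100111 = 0b100001 = 33

33


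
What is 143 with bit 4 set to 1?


143 | (1 << 4) = 143 | 16 = 159

159


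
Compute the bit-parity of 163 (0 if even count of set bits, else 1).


0b10100011 has 4 ones => parity 0

0


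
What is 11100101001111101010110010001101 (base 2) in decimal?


11100101001111101010110010001101 in decimal = 3846089869

3846089869


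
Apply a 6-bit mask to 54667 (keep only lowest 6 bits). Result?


54667 & 63 = 11

11


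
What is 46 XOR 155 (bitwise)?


0b101110 ^ 0b10011011 = 0b10110101 = 181

181


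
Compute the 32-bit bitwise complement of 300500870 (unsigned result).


~0b10001111010010100011110000110 = 0b11101110000101101011100001111001 = 3994466425 (32-bit unsigned)

3994466425


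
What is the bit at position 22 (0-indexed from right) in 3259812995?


0b11000010010011001100110010000011, position 22 = 1

1


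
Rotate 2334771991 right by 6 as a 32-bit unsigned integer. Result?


Rotate 0b10001011001010011100101100010111 right by 6 (32-bit) = 0b1011110001011001010011100101100 = 1579984684

1579984684


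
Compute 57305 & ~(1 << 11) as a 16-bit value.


57305 & ~(1 << 11) = 55257

55257


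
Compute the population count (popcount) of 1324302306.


0b1001110111011110011111111100010 has 21 set bits

21


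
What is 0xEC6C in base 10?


EC6C hex = 60524 decimal

60524


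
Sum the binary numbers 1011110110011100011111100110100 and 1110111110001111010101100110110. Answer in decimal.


1011110110011100011111100110100 + 1110111110001111010101100110110 = 11010110100101011110101001101010 = 3600149098

3600149098


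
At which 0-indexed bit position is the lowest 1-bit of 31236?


0b111101000000100. Lowest set bit at position 2

2


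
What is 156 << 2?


0b10011100 << 2 = 0b1001110000 = 624

624


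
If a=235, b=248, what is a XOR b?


235 ^ 248 = 19

19


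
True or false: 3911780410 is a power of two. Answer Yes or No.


0b11101001001010010000100000111010. Multiple bits set => No

No


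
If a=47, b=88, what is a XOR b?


47 ^ 88 = 119

119


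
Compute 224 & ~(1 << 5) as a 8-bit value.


224 & ~(1 << 5) = 192

192


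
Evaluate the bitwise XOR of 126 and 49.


0b1111110 ^ 0b110001 = 0b1001111 = 79

79


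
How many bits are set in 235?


0b11101011 has 6 set bits

6


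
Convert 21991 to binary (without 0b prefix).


21991 = 101010111100111 in binary

101010111100111


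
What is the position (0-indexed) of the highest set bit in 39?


0b100111. Highest set bit at position 5

5


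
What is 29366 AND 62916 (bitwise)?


0b111001010110110 & 0b1111010111000100 = 0b111000010000100 = 28804

28804


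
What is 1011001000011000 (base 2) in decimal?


1011001000011000 in decimal = 45592

45592


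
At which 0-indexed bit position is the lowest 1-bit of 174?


0b10101110. Lowest set bit at position 1

1


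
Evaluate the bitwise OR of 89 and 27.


0b1011001 | 0b11011 = 0b1011011 = 91

91


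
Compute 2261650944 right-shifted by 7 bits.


0b10000110110011100000111000000000 >> 7 = 0b1000011011001110000011100 = 17669148

17669148


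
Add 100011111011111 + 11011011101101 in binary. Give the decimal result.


100011111011111 + 11011011101101 = 111111011001100 = 32460

32460


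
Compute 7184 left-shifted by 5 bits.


0b1110000010000 << 5 = 0b111000001000000000 = 229888

229888


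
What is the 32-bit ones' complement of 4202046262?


4202046262 ^ 4294967295 = 92921033

92921033


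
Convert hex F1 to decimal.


F1 hex = 241 decimal

241


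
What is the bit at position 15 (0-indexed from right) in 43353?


0b1010100101011001, position 15 = 1

1


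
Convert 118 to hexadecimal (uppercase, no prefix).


118 = 76 hex

76


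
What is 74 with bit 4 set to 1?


74 | (1 << 4) = 74 | 16 = 90

90


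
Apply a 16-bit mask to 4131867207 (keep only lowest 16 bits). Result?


4131867207 & 65535 = 19015

19015


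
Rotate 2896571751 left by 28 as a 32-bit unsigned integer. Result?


Rotate 0b10101100101001100010110101100111 left by 28 (32-bit) = 0b1111010110010100110001011010110 = 2060083926

2060083926


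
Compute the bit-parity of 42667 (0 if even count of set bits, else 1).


0b1010011010101011 has 9 ones => parity 1

1


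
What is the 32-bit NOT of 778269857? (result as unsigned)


~0b101110011000110111010010100001 = 0b11010001100111001000101101011110 = 3516697438 (32-bit unsigned)

3516697438


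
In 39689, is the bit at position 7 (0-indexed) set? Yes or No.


0b1001101100001001, bit 7 = 0. No

No


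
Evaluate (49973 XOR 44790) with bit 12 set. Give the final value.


Step 1: 49973 ^ 44790 = 28099
Step 2: 28099 | (1 << 12) = 28099 | 4096 = 32195

32195


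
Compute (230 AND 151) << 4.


Step 1: 230 & 151 = 134
Step 2: 134 << 4 = 2144

2144


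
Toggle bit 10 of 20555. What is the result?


20555 ^ (1 << 10) = 20555 ^ 1024 = 21579

21579


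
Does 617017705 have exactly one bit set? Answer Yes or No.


0b100100110001101111000101101001. Multiple bits set => No

No


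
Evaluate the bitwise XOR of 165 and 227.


0b10100101 ^ 0b11100011 = 0b1000110 = 70

70


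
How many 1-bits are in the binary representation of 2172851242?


0b10000001100000110001010000101010 has 10 set bits

10


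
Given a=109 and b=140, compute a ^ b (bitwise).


109 ^ 140 = 225

225


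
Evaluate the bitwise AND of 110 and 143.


0b1101110 & 0b10001111 = 0b1110 = 14

14


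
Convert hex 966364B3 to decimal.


966364B3 hex = 2523096243 decimal

2523096243


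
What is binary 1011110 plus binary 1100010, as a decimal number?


1011110 + 1100010 = 11000000 = 192

192


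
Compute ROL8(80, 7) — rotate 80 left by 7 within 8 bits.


Rotate 0b1010000 left by 7 (8-bit) = 0b101000 = 40

40


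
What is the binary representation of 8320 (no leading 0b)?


8320 = 10000010000000 in binary

10000010000000


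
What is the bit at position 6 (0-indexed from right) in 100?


0b1100100, position 6 = 1

1


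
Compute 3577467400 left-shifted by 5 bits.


0b11010101001110111101001000001000 << 5 = 0b1101010100111011110100100000100000000 = 114478956800

114478956800


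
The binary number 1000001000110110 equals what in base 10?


1000001000110110 in decimal = 33334

33334


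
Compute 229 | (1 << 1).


229 | (1 << 1) = 229 | 2 = 231

231


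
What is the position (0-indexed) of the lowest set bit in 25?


0b11001. Lowest set bit at position 0

0


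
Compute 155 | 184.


0b10011011 | 0b10111000 = 0b10111011 = 187

187


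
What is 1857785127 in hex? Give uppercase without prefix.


1857785127 = 6EBB8D27 hex

6EBB8D27


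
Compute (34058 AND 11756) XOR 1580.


Step 1: 34058 & 11756 = 1288
Step 2: 1288 ^ 1580 = 804

804


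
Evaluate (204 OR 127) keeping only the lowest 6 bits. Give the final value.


Step 1: 204 | 127 = 255
Step 2: 255 & 63 = 63

63


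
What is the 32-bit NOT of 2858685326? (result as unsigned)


~0b10101010011001000001001110001110 = 0b1010101100110111110110001110001 = 1436281969 (32-bit unsigned)

1436281969


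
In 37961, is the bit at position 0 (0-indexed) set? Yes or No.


0b1001010001001001, bit 0 = 1. Yes

Yes


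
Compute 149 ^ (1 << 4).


149 ^ (1 << 4) = 149 ^ 16 = 133

133


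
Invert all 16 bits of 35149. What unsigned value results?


35149 ^ 65535 = 30386

30386


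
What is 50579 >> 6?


0b1100010110010011 >> 6 = 0b1100010110 = 790

790


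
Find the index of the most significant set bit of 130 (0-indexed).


0b10000010. Highest set bit at position 7

7


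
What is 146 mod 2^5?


146 & 31 = 18

18


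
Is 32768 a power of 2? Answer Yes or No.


0b1000000000000000. Only one bit set => Yes

Yes


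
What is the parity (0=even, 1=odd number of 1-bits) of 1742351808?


0b1100111110110100010110111000000 has 16 ones => parity 0

0


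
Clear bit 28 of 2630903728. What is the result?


2630903728 & ~(1 << 28) = 2362468272

2362468272


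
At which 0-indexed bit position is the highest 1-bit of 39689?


0b1001101100001001. Highest set bit at position 15

15


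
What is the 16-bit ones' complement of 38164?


38164 ^ 65535 = 27371

27371


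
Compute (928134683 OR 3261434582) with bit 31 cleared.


Step 1: 928134683 | 3261434582 = 4151819999
Step 2: 4151819999 & ~(1 << 31) = 2004336351

2004336351


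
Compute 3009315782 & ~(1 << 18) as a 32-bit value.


3009315782 & ~(1 << 18) = 3009053638

3009053638


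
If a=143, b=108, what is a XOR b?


143 ^ 108 = 227

227


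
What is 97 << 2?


0b1100001 << 2 = 0b110000100 = 388

388


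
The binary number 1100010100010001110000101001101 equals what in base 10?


1100010100010001110000101001101 in decimal = 1653137741

1653137741


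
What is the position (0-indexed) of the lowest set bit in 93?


0b1011101. Lowest set bit at position 0

0


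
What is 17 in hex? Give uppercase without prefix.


17 = 11 hex

11


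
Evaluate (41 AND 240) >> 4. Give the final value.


Step 1: 41 & 240 = 32
Step 2: 32 >> 4 = 2

2


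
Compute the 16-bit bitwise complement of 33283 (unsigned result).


~0b1000001000000011 = 0b111110111111100 = 32252 (16-bit unsigned)

32252


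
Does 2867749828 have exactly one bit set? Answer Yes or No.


0b10101010111011100110001111000100. Multiple bits set => No

No


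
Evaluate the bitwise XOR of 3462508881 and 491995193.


0b11001110011000011011000101010001 ^ 0b11101010100110100000000111001 = 0b11010011001100101111000101101000 = 3543331176

3543331176


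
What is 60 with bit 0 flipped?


60 ^ (1 << 0) = 60 ^ 1 = 61

61


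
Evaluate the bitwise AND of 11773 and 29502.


0b10110111111101 & 0b111001100111110 = 0b10000100111100 = 8508

8508


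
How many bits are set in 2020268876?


0b1111000011010101101101101001100 has 17 set bits

17


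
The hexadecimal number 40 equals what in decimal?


40 hex = 64 decimal

64


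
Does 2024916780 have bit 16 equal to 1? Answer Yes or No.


0b1111000101100011100011100101100, bit 16 = 1. Yes

Yes


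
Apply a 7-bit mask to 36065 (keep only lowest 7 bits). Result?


36065 & 127 = 97

97


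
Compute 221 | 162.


0b11011101 | 0b10100010 = 0b11111111 = 255

255


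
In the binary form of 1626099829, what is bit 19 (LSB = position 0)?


0b1100000111011000101000001110101, position 19 = 1

1


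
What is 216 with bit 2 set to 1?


216 | (1 << 2) = 216 | 4 = 220

220


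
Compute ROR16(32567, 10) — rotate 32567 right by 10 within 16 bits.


Rotate 0b111111100110111 right by 10 (16-bit) = 0b1100110111011111 = 52703

52703


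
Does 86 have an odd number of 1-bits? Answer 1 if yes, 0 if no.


0b1010110 has 4 ones => parity 0

0


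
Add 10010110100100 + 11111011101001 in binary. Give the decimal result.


10010110100100 + 11111011101001 = 110010010001101 = 25741

25741


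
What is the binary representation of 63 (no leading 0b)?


63 = 111111 in binary

111111


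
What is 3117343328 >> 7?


0b10111001110011101110001001100000 >> 7 = 0b1011100111001110111000100 = 24354244

24354244


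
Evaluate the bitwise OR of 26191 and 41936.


0b110011001001111 | 0b1010001111010000 = 0b1110011111011111 = 59359

59359


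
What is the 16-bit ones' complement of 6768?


6768 ^ 65535 = 58767

58767


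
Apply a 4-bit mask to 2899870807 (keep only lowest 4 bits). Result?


2899870807 & 15 = 7

7


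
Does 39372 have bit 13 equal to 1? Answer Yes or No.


0b1001100111001100, bit 13 = 0. No

No


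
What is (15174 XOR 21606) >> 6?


Step 1: 15174 ^ 21606 = 28448
Step 2: 28448 >> 6 = 444

444


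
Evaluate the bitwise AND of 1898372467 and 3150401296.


0b1110001001001101101110101110011 & 0b10111011110001110100111100010000 = 0b110001000001100100110100010000 = 822496528

822496528


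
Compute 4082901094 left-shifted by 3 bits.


0b11110011010111000010000001100110 << 3 = 0b11110011010111000010000001100110000 = 32663208752

32663208752


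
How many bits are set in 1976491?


0b111100010100010101011 has 11 set bits

11


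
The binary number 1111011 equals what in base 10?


1111011 in decimal = 123

123


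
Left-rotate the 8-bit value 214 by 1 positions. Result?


Rotate 0b11010110 left by 1 (8-bit) = 0b10101101 = 173

173


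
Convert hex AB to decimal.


AB hex = 171 decimal

171


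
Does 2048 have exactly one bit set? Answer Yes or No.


0b100000000000. Only one bit set => Yes

Yes


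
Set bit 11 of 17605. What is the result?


17605 | (1 << 11) = 17605 | 2048 = 19653

19653


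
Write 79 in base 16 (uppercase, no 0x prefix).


79 = 4F hex

4F


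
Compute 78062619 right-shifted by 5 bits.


0b100101001110010010000011011 >> 5 = 0b1001010011100100100000 = 2439456

2439456


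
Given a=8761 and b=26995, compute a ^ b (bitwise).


8761 ^ 26995 = 19274

19274


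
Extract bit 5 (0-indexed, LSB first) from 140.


0b10001100, position 5 = 0

0


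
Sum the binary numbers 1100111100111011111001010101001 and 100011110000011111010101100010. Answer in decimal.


1100111100111011111001010101001 + 100011110000011111010101100010 = 10001011010111111110100000001011 = 2338318347

2338318347


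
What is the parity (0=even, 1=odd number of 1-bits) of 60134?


0b1110101011100110 has 10 ones => parity 0

0


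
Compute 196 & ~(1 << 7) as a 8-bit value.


196 & ~(1 << 7) = 68

68


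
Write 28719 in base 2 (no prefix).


28719 = 111000000101111 in binary

111000000101111


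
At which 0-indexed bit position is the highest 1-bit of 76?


0b1001100. Highest set bit at position 6

6


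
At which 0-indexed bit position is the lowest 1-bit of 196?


0b11000100. Lowest set bit at position 2

2


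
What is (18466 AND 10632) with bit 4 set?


Step 1: 18466 & 10632 = 2048
Step 2: 2048 | (1 << 4) = 2048 | 16 = 2064

2064


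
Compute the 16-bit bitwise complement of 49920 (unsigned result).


~0b1100001100000000 = 0b11110011111111 = 15615 (16-bit unsigned)

15615


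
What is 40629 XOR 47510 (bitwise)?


0b1001111010110101 ^ 0b1011100110010110 = 0b10011100100011 = 10019

10019


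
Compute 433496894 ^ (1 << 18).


433496894 ^ (1 << 18) = 433496894 ^ 262144 = 433234750

433234750


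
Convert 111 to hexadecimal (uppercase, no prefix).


111 = 6F hex

6F


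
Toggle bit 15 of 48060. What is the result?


48060 ^ (1 << 15) = 48060 ^ 32768 = 15292

15292


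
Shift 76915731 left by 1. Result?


0b100100101011010010000010011 << 1 = 0b1001001010110100100000100110 = 153831462

153831462


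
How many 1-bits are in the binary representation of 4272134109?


0b11111110101000111001011111011101 has 22 set bits

22


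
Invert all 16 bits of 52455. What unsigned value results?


52455 ^ 65535 = 13080

13080


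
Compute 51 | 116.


0b110011 | 0b1110100 = 0b1110111 = 119

119


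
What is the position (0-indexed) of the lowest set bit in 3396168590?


0b11001010011011010110101110001110. Lowest set bit at position 1

1


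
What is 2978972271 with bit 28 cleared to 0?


2978972271 & ~(1 << 28) = 2710536815

2710536815


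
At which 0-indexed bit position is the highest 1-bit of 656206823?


0b100111000111001110101111100111. Highest set bit at position 29

29


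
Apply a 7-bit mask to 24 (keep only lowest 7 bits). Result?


24 & 127 = 24

24


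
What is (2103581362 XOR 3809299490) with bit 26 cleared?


Step 1: 2103581362 ^ 3809299490 = 2658096784
Step 2: 2658096784 & ~(1 << 26) = 2590987920

2590987920


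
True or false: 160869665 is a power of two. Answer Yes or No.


0b1001100101101010110100100001. Multiple bits set => No

No


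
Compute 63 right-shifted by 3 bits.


0b111111 >> 3 = 0b111 = 7

7


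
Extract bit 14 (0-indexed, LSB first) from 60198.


0b1110101100100110, position 14 = 1

1


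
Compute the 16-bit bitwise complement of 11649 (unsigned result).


~0b10110110000001 = 0b1101001001111110 = 53886 (16-bit unsigned)

53886


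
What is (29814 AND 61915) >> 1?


Step 1: 29814 & 61915 = 28754
Step 2: 28754 >> 1 = 14377

14377


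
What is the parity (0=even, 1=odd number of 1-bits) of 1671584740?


0b1100011101000100101101111100100 has 16 ones => parity 0

0


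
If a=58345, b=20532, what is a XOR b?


58345 ^ 20532 = 46045

46045


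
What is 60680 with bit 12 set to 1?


60680 | (1 << 12) = 60680 | 4096 = 64776

64776


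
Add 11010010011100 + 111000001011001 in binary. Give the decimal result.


11010010011100 + 111000001011001 = 1010010011110101 = 42229

42229


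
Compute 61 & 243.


0b111101 & 0b11110011 = 0b110001 = 49

49


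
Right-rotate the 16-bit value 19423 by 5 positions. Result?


Rotate 0b100101111011111 right by 5 (16-bit) = 0b1111101001011110 = 64094

64094


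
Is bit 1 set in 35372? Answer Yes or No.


0b1000101000101100, bit 1 = 0. No

No


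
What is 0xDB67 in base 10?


DB67 hex = 56167 decimal

56167


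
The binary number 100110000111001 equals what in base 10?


100110000111001 in decimal = 19513

19513


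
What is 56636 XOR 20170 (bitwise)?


0b1101110100111100 ^ 0b100111011001010 = 0b1001001111110110 = 37878

37878


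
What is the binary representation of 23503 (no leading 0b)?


23503 = 101101111001111 in binary

101101111001111


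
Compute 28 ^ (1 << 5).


28 ^ (1 << 5) = 28 ^ 32 = 60

60


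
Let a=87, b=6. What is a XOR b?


87 ^ 6 = 81

81


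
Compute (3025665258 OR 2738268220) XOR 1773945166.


Step 1: 3025665258 | 2738268220 = 3078094078
Step 2: 3078094078 ^ 1773945166 = 3737894320

3737894320


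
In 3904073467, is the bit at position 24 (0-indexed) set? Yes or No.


0b11101000101100110110111011111011, bit 24 = 0. No

No


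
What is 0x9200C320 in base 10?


9200C320 hex = 2449523488 decimal

2449523488


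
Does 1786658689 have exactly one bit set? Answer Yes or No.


0b1101010011111100011111110000001. Multiple bits set => No

No


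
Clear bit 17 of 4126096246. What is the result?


4126096246 & ~(1 << 17) = 4125965174

4125965174


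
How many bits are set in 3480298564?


0b11001111011100010010010001000100 has 14 set bits

14


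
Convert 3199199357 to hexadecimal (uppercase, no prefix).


3199199357 = BEAFE87D hex

BEAFE87D


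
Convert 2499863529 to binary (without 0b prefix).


2499863529 = 10010101000000001110001111101001 in binary

10010101000000001110001111101001


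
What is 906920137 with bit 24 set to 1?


906920137 | (1 << 24) = 906920137 | 16777216 = 923697353

923697353


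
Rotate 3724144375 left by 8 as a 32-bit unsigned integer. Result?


Rotate 0b11011101111110011110111011110111 left by 8 (32-bit) = 0b11111001111011101111011111011101 = 4193187805

4193187805


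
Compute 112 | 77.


0b1110000 | 0b1001101 = 0b1111101 = 125

125


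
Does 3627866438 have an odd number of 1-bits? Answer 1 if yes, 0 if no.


0b11011000001111001101100101000110 has 16 ones => parity 0

0


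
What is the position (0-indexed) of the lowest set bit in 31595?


0b111101101101011. Lowest set bit at position 0

0


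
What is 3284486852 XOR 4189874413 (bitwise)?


0b11000011110001010100101011000100 ^ 0b11111001101111000110100011101101 = 0b111010011110010010001000101001 = 981017129

981017129


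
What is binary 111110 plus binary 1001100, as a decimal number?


111110 + 1001100 = 10001010 = 138

138


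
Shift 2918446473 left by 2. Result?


0b10101101111100111111010110001001 << 2 = 0b1010110111110011111101011000100100 = 11673785892

11673785892


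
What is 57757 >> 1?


0b1110000110011101 >> 1 = 0b111000011001110 = 28878

28878


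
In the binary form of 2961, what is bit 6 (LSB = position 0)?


0b101110010001, position 6 = 0

0


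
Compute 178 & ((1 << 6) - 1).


178 & 63 = 50

50


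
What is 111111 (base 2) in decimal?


111111 in decimal = 63

63


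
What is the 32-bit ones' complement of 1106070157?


1106070157 ^ 4294967295 = 3188897138

3188897138


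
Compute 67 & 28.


0b1000011 & 0b11100 = 0b0 = 0

0


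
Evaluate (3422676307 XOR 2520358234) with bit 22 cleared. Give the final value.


Step 1: 3422676307 ^ 2520358234 = 1513650185
Step 2: 1513650185 & ~(1 << 22) = 1513650185

1513650185


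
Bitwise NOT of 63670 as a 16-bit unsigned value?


~0b1111100010110110 = 0b11101001001 = 1865 (16-bit unsigned)

1865


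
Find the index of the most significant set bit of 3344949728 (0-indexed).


0b11000111010111111110000111100000. Highest set bit at position 31

31


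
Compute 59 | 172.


0b111011 | 0b10101100 = 0b10111111 = 191

191


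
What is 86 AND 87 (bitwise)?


0b1010110 & 0b1010111 = 0b1010110 = 86

86


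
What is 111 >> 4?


0b1101111 >> 4 = 0b110 = 6

6


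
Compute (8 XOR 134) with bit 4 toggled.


Step 1: 8 ^ 134 = 142
Step 2: 142 ^ (1 << 4) = 142 ^ 16 = 158

158


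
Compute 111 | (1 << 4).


111 | (1 << 4) = 111 | 16 = 127

127


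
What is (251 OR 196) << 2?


Step 1: 251 | 196 = 255
Step 2: 255 << 2 = 1020

1020


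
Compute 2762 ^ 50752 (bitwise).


0b101011001010 ^ 0b1100011001000000 = 0b1100110010001010 = 52362

52362


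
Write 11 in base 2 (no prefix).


11 = 1011 in binary

1011


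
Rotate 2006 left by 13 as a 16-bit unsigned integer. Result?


Rotate 0b11111010110 left by 13 (16-bit) = 0b1100000011111010 = 49402

49402


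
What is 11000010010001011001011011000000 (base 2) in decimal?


11000010010001011001011011000000 in decimal = 3259340480

3259340480


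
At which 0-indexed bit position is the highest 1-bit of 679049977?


0b101000011110010111101011111001. Highest set bit at position 29

29


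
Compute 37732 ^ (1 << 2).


37732 ^ (1 << 2) = 37732 ^ 4 = 37728

37728


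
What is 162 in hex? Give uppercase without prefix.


162 = A2 hex

A2


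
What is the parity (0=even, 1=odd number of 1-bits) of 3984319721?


0b11101101011110111110010011101001 has 21 ones => parity 1

1


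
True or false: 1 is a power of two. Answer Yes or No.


0b1. Only one bit set => Yes

Yes


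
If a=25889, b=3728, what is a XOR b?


25889 ^ 3728 = 27569

27569


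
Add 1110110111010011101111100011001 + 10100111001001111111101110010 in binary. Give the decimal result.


1110110111010011101111100011001 + 10100111001001111111101110010 = 10001011110011101101111010001011 = 2345590411

2345590411


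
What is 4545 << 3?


0b1000111000001 << 3 = 0b1000111000001000 = 36360

36360


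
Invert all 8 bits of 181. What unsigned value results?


181 ^ 255 = 74

74


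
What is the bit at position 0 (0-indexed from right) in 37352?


0b1001000111101000, position 0 = 0

0


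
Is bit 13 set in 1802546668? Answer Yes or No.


0b1101011011100001010110111101100, bit 13 = 1. Yes

Yes


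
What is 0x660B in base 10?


660B hex = 26123 decimal

26123


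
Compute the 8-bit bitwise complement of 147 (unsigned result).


~0b10010011 = 0b1101100 = 108 (8-bit unsigned)

108


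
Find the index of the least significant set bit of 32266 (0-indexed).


0b111111000001010. Lowest set bit at position 1

1


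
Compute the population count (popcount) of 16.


0b10000 has 1 set bits

1


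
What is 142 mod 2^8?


142 & 255 = 142

142


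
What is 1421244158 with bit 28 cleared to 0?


1421244158 & ~(1 << 28) = 1152808702

1152808702


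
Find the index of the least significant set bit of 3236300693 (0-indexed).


0b11000000111001100000011110010101. Lowest set bit at position 0

0


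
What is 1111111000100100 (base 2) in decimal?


1111111000100100 in decimal = 65060

65060


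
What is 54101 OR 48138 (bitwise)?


0b1101001101010101 | 0b1011110000001010 = 0b1111111101011111 = 65375

65375


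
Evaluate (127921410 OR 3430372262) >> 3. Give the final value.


Step 1: 127921410 | 3430372262 = 3489660838
Step 2: 3489660838 >> 3 = 436207604

436207604


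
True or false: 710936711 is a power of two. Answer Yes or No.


0b101010011000000000100010000111. Multiple bits set => No

No


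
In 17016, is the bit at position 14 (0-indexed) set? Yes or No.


0b100001001111000, bit 14 = 1. Yes

Yes


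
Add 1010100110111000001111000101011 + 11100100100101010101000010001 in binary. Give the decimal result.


1010100110111000001111000101011 + 11100100100101010101000010001 = 1110001011011101100100000111100 = 1903085628

1903085628


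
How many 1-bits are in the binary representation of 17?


0b10001 has 2 set bits

2


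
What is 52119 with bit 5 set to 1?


52119 | (1 << 5) = 52119 | 32 = 52151

52151


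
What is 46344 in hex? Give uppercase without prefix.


46344 = B508 hex

B508


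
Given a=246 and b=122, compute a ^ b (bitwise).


246 ^ 122 = 140

140


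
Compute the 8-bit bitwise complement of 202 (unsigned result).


~0b11001010 = 0b110101 = 53 (8-bit unsigned)

53


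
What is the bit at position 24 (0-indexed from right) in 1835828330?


0b1101101011011001000010001101010, position 24 = 1

1


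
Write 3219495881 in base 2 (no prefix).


3219495881 = 10111111111001011001101111001001 in binary

10111111111001011001101111001001


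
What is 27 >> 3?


0b11011 >> 3 = 0b11 = 3

3


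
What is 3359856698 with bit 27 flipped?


3359856698 ^ (1 << 27) = 3359856698 ^ 134217728 = 3225638970

3225638970


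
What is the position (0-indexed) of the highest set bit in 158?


0b10011110. Highest set bit at position 7

7


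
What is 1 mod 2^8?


1 & 255 = 1

1


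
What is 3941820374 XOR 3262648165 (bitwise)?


0b11101010111100110110011111010110 ^ 0b11000010011110000000111101100101 = 0b101000100010110110100010110011 = 680224947

680224947


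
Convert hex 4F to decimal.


4F hex = 79 decimal

79


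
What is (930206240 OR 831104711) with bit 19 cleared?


Step 1: 930206240 | 831104711 = 939128551
Step 2: 939128551 & ~(1 << 19) = 938604263

938604263


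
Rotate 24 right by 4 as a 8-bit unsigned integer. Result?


Rotate 0b11000 right by 4 (8-bit) = 0b10000001 = 129

129


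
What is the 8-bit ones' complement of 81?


81 ^ 255 = 174

174


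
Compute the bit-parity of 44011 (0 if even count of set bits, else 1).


0b1010101111101011 has 11 ones => parity 1

1


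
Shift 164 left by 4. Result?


0b10100100 << 4 = 0b101001000000 = 2624

2624


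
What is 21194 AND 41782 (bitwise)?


0b101001011001010 & 0b1010001100110110 = 0b1000000010 = 514

514


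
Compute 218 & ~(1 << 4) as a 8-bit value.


218 & ~(1 << 4) = 202

202


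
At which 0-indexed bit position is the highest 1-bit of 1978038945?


0b1110101111001100111101010100001. Highest set bit at position 30

30


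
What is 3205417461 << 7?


0b10111111000011101100100111110101 << 7 = 0b101111110000111011001001111101010000000 = 410293435008

410293435008


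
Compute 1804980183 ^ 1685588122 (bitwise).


0b1101011100101011100111111010111 ^ 0b1100100011110000000100010011010 = 0b1111111011011100011101001101 = 267241293

267241293


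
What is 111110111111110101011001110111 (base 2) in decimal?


111110111111110101011001110111 in decimal = 1056921207

1056921207


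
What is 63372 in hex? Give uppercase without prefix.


63372 = F78C hex

F78C


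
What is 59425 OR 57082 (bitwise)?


0b1110100000100001 | 0b1101111011111010 = 0b1111111011111011 = 65275

65275


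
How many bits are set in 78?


0b1001110 has 4 set bits

4


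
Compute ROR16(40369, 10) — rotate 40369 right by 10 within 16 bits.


Rotate 0b1001110110110001 right by 10 (16-bit) = 0b110110001100111 = 27751

27751


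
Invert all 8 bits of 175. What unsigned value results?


175 ^ 255 = 80

80


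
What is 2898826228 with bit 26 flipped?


2898826228 ^ (1 << 26) = 2898826228 ^ 67108864 = 2831717364

2831717364


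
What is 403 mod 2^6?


403 & 63 = 19

19


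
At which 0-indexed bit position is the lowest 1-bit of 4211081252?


0b11111011000000000000000000100100. Lowest set bit at position 2

2


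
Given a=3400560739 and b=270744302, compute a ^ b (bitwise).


3400560739 ^ 270744302 = 3667085965

3667085965


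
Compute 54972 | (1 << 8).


54972 | (1 << 8) = 54972 | 256 = 55228

55228


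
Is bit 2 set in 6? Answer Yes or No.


0b110, bit 2 = 1. Yes

Yes


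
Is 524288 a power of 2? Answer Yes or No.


0b10000000000000000000. Only one bit set => Yes

Yes


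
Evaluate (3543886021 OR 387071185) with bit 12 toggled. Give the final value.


Step 1: 3543886021 | 387071185 = 3611000021
Step 2: 3611000021 ^ (1 << 12) = 3611000021 ^ 4096 = 3610995925

3610995925


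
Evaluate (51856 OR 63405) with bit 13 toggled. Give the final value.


Step 1: 51856 | 63405 = 65469
Step 2: 65469 ^ (1 << 13) = 65469 ^ 8192 = 57277

57277


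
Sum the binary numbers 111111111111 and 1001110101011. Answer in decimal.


111111111111 + 1001110101011 = 10001110101010 = 9130

9130


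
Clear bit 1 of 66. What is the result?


66 & ~(1 << 1) = 64

64


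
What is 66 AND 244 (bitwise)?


0b1000010 & 0b11110100 = 0b1000000 = 64

64


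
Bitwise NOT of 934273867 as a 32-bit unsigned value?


~0b110111101011111110001101001011 = 0b11001000010100000001110010110100 = 3360693428 (32-bit unsigned)

3360693428


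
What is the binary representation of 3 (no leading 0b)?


3 = 11 in binary

11


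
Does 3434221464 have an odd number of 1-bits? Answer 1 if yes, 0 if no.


0b11001100101100100000111110011000 has 15 ones => parity 1

1


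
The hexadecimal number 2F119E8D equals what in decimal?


2F119E8D hex = 789683853 decimal

789683853


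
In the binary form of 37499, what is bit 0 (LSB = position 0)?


0b1001001001111011, position 0 = 1

1


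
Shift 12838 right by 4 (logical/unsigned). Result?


0b11001000100110 >> 4 = 0b1100100010 = 802

802


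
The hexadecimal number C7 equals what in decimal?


C7 hex = 199 decimal

199


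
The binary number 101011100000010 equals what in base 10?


101011100000010 in decimal = 22274

22274


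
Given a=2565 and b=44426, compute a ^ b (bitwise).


2565 ^ 44426 = 42895

42895


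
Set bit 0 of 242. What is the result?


242 | (1 << 0) = 242 | 1 = 243

243


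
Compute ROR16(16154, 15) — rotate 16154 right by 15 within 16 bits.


Rotate 0b11111100011010 right by 15 (16-bit) = 0b111111000110100 = 32308

32308


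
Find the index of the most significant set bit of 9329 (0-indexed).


0b10010001110001. Highest set bit at position 13

13


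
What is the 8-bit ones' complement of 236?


236 ^ 255 = 19

19


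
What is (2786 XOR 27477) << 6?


Step 1: 2786 ^ 27477 = 25015
Step 2: 25015 << 6 = 1600960

1600960


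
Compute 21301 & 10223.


0b101001100110101 & 0b10011111101111 = 0b1100100101 = 805

805


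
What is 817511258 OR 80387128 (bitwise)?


0b110000101110100011101101011010 | 0b100110010101001110000111000 = 0b110100111110101011111101111010 = 888848250

888848250


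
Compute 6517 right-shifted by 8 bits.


0b1100101110101 >> 8 = 0b11001 = 25

25


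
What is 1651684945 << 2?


0b1100010011100101011011001010001 << 2 = 0b110001001110010101101100101000100 = 6606739780

6606739780


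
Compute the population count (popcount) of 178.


0b10110010 has 4 set bits

4


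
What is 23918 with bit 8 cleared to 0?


23918 & ~(1 << 8) = 23662

23662


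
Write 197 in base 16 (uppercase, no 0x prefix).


197 = C5 hex

C5


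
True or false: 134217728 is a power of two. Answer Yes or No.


0b1000000000000000000000000000. Only one bit set => Yes

Yes


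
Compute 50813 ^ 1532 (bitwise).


0b1100011001111101 ^ 0b10111111100 = 0b1100001110000001 = 50049

50049


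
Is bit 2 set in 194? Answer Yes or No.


0b11000010, bit 2 = 0. No

No


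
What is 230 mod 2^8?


230 & 255 = 230

230


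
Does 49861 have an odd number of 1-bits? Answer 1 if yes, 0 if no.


0b1100001011000101 has 7 ones => parity 1

1


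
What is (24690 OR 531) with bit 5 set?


Step 1: 24690 | 531 = 25203
Step 2: 25203 | (1 << 5) = 25203 | 32 = 25203

25203


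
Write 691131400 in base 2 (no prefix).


691131400 = 101001001100011101010000001000 in binary

101001001100011101010000001000


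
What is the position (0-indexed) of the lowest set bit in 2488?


0b100110111000. Lowest set bit at position 3

3


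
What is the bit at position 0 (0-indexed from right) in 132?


0b10000100, position 0 = 0

0


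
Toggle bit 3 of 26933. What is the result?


26933 ^ (1 << 3) = 26933 ^ 8 = 26941

26941


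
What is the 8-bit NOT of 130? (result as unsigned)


~0b10000010 = 0b1111101 = 125 (8-bit unsigned)

125
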